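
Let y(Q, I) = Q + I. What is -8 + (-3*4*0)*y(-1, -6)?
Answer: -8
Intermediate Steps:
y(Q, I) = I + Q
-8 + (-3*4*0)*y(-1, -6) = -8 + (-3*4*0)*(-6 - 1) = -8 - 12*0*(-7) = -8 + 0*(-7) = -8 + 0 = -8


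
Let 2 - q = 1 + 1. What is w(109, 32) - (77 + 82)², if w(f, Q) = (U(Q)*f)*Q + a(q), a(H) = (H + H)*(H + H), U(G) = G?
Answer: 86335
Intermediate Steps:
q = 0 (q = 2 - (1 + 1) = 2 - 1*2 = 2 - 2 = 0)
a(H) = 4*H² (a(H) = (2*H)*(2*H) = 4*H²)
w(f, Q) = f*Q² (w(f, Q) = (Q*f)*Q + 4*0² = f*Q² + 4*0 = f*Q² + 0 = f*Q²)
w(109, 32) - (77 + 82)² = 109*32² - (77 + 82)² = 109*1024 - 1*159² = 111616 - 1*25281 = 111616 - 25281 = 86335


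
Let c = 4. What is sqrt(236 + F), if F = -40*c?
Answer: 2*sqrt(19) ≈ 8.7178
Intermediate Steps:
F = -160 (F = -40*4 = -160)
sqrt(236 + F) = sqrt(236 - 160) = sqrt(76) = 2*sqrt(19)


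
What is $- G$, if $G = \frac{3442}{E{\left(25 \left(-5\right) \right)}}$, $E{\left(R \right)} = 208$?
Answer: $- \frac{1721}{104} \approx -16.548$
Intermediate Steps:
$G = \frac{1721}{104}$ ($G = \frac{3442}{208} = 3442 \cdot \frac{1}{208} = \frac{1721}{104} \approx 16.548$)
$- G = \left(-1\right) \frac{1721}{104} = - \frac{1721}{104}$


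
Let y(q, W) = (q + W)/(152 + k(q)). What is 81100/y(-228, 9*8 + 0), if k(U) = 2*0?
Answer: -3081800/39 ≈ -79021.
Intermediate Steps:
k(U) = 0
y(q, W) = W/152 + q/152 (y(q, W) = (q + W)/(152 + 0) = (W + q)/152 = (W + q)*(1/152) = W/152 + q/152)
81100/y(-228, 9*8 + 0) = 81100/((9*8 + 0)/152 + (1/152)*(-228)) = 81100/((72 + 0)/152 - 3/2) = 81100/((1/152)*72 - 3/2) = 81100/(9/19 - 3/2) = 81100/(-39/38) = 81100*(-38/39) = -3081800/39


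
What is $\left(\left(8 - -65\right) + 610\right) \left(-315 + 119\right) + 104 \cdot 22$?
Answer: $-131580$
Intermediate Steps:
$\left(\left(8 - -65\right) + 610\right) \left(-315 + 119\right) + 104 \cdot 22 = \left(\left(8 + 65\right) + 610\right) \left(-196\right) + 2288 = \left(73 + 610\right) \left(-196\right) + 2288 = 683 \left(-196\right) + 2288 = -133868 + 2288 = -131580$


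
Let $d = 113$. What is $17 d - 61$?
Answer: $1860$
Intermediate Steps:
$17 d - 61 = 17 \cdot 113 - 61 = 1921 - 61 = 1860$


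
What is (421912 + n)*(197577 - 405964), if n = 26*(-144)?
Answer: -87140775016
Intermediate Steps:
n = -3744
(421912 + n)*(197577 - 405964) = (421912 - 3744)*(197577 - 405964) = 418168*(-208387) = -87140775016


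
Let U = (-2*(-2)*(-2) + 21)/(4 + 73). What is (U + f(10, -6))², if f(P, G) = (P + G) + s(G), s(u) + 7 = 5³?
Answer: 88491649/5929 ≈ 14925.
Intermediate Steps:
s(u) = 118 (s(u) = -7 + 5³ = -7 + 125 = 118)
f(P, G) = 118 + G + P (f(P, G) = (P + G) + 118 = (G + P) + 118 = 118 + G + P)
U = 13/77 (U = (4*(-2) + 21)/77 = (-8 + 21)*(1/77) = 13*(1/77) = 13/77 ≈ 0.16883)
(U + f(10, -6))² = (13/77 + (118 - 6 + 10))² = (13/77 + 122)² = (9407/77)² = 88491649/5929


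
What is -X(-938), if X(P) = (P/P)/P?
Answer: 1/938 ≈ 0.0010661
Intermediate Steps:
X(P) = 1/P
-X(-938) = -1/(-938) = -1*(-1/938) = 1/938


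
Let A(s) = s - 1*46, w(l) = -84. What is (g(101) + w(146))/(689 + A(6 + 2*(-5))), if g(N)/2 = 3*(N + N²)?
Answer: 20576/213 ≈ 96.601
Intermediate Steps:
g(N) = 6*N + 6*N² (g(N) = 2*(3*(N + N²)) = 2*(3*N + 3*N²) = 6*N + 6*N²)
A(s) = -46 + s (A(s) = s - 46 = -46 + s)
(g(101) + w(146))/(689 + A(6 + 2*(-5))) = (6*101*(1 + 101) - 84)/(689 + (-46 + (6 + 2*(-5)))) = (6*101*102 - 84)/(689 + (-46 + (6 - 10))) = (61812 - 84)/(689 + (-46 - 4)) = 61728/(689 - 50) = 61728/639 = 61728*(1/639) = 20576/213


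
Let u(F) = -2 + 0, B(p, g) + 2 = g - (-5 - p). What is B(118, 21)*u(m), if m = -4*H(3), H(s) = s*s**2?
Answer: -284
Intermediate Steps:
H(s) = s**3
B(p, g) = 3 + g + p (B(p, g) = -2 + (g - (-5 - p)) = -2 + (g + (5 + p)) = -2 + (5 + g + p) = 3 + g + p)
m = -108 (m = -4*3**3 = -4*27 = -108)
u(F) = -2
B(118, 21)*u(m) = (3 + 21 + 118)*(-2) = 142*(-2) = -284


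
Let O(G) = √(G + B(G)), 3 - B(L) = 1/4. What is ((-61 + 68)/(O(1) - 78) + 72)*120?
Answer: 69957120/8107 - 560*√15/8107 ≈ 8629.0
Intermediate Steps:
B(L) = 11/4 (B(L) = 3 - 1/4 = 3 - 1*¼ = 3 - ¼ = 11/4)
O(G) = √(11/4 + G) (O(G) = √(G + 11/4) = √(11/4 + G))
((-61 + 68)/(O(1) - 78) + 72)*120 = ((-61 + 68)/(√(11 + 4*1)/2 - 78) + 72)*120 = (7/(√(11 + 4)/2 - 78) + 72)*120 = (7/(√15/2 - 78) + 72)*120 = (7/(-78 + √15/2) + 72)*120 = (72 + 7/(-78 + √15/2))*120 = 8640 + 840/(-78 + √15/2)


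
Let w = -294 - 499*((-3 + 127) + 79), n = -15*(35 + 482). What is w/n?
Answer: 101591/7755 ≈ 13.100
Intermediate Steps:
n = -7755 (n = -15*517 = -7755)
w = -101591 (w = -294 - 499*(124 + 79) = -294 - 499*203 = -294 - 101297 = -101591)
w/n = -101591/(-7755) = -101591*(-1/7755) = 101591/7755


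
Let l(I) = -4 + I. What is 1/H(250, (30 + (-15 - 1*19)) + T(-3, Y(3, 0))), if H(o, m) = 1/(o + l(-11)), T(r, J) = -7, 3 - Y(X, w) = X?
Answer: 235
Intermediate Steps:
Y(X, w) = 3 - X
H(o, m) = 1/(-15 + o) (H(o, m) = 1/(o + (-4 - 11)) = 1/(o - 15) = 1/(-15 + o))
1/H(250, (30 + (-15 - 1*19)) + T(-3, Y(3, 0))) = 1/(1/(-15 + 250)) = 1/(1/235) = 235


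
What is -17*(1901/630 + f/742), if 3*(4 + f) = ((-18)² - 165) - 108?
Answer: -861373/16695 ≈ -51.595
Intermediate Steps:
f = 13 (f = -4 + (((-18)² - 165) - 108)/3 = -4 + ((324 - 165) - 108)/3 = -4 + (159 - 108)/3 = -4 + (⅓)*51 = -4 + 17 = 13)
-17*(1901/630 + f/742) = -17*(1901/630 + 13/742) = -17*50669/16695 = -861373/16695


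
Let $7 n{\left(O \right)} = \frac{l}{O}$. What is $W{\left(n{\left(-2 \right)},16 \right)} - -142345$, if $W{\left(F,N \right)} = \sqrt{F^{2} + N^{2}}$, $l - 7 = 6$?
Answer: $142345 + \frac{\sqrt{50345}}{14} \approx 1.4236 \cdot 10^{5}$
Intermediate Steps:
$l = 13$ ($l = 7 + 6 = 13$)
$n{\left(O \right)} = \frac{13}{7 O}$ ($n{\left(O \right)} = \frac{13 \frac{1}{O}}{7} = \frac{13}{7 O}$)
$W{\left(n{\left(-2 \right)},16 \right)} - -142345 = \sqrt{\left(\frac{13}{7 \left(-2\right)}\right)^{2} + 16^{2}} - -142345 = \sqrt{\left(\frac{13}{7} \left(- \frac{1}{2}\right)\right)^{2} + 256} + 142345 = \sqrt{\left(- \frac{13}{14}\right)^{2} + 256} + 142345 = \sqrt{\frac{169}{196} + 256} + 142345 = \sqrt{\frac{50345}{196}} + 142345 = \frac{\sqrt{50345}}{14} + 142345 = 142345 + \frac{\sqrt{50345}}{14}$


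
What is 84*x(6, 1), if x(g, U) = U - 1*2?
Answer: -84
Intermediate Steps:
x(g, U) = -2 + U (x(g, U) = U - 2 = -2 + U)
84*x(6, 1) = 84*(-2 + 1) = 84*(-1) = -84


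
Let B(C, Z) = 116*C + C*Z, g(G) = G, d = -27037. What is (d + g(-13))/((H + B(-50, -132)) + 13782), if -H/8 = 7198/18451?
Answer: -249549775/134497449 ≈ -1.8554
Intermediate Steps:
H = -57584/18451 ≈ -3.1209
(d + g(-13))/((H + B(-50, -132)) + 13782) = (-27037 - 13)/((-57584/18451 - 50*(116 - 132)) + 13782) = -27050/((-57584/18451 - 50*(-16)) + 13782) = -27050/((-57584/18451 + 800) + 13782) = -27050/(14703216/18451 + 13782) = -27050/268994898/18451 = -27050*18451/268994898 = -249549775/134497449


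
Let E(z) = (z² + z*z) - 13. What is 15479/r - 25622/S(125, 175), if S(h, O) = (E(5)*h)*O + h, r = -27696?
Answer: -3309969353/5604978000 ≈ -0.59054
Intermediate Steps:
E(z) = -13 + 2*z² (E(z) = (z² + z²) - 13 = 2*z² - 13 = -13 + 2*z²)
S(h, O) = h + 37*O*h (S(h, O) = ((-13 + 2*5²)*h)*O + h = ((-13 + 2*25)*h)*O + h = ((-13 + 50)*h)*O + h = (37*h)*O + h = 37*O*h + h = h + 37*O*h)
15479/r - 25622/S(125, 175) = 15479/(-27696) - 25622*1/(125*(1 + 37*175)) = 15479*(-1/27696) - 25622*1/(125*(1 + 6475)) = -15479/27696 - 25622/(125*6476) = -15479/27696 - 25622/809500 = -15479/27696 - 25622*1/809500 = -15479/27696 - 12811/404750 = -3309969353/5604978000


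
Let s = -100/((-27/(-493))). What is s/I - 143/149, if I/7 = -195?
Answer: 415087/1098279 ≈ 0.37794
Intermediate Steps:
I = -1365 (I = 7*(-195) = -1365)
s = -49300/27 (s = -100/((-27*(-1/493))) = -100/27/493 = -100*493/27 = -49300/27 ≈ -1825.9)
s/I - 143/149 = -49300/27/(-1365) - 143/149 = -49300/27*(-1/1365) - 143*1/149 = 9860/7371 - 143/149 = 415087/1098279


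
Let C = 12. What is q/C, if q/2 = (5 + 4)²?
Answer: 27/2 ≈ 13.500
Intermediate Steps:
q = 162 (q = 2*(5 + 4)² = 2*9² = 2*81 = 162)
q/C = 162/12 = 162*(1/12) = 27/2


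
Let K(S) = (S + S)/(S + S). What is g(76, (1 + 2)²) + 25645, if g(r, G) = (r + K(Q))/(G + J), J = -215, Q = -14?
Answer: 5282793/206 ≈ 25645.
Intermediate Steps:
K(S) = 1 (K(S) = (2*S)/((2*S)) = (2*S)*(1/(2*S)) = 1)
g(r, G) = (1 + r)/(-215 + G) (g(r, G) = (r + 1)/(G - 215) = (1 + r)/(-215 + G))
g(76, (1 + 2)²) + 25645 = (1 + 76)/(-215 + (1 + 2)²) + 25645 = 77/(-215 + 3²) + 25645 = 77/(-215 + 9) + 25645 = 77/(-206) + 25645 = -1/206*77 + 25645 = -77/206 + 25645 = 5282793/206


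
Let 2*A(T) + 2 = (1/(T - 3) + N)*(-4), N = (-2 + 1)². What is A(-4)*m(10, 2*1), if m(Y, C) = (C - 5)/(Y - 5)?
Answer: 57/35 ≈ 1.6286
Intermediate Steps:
N = 1 (N = (-1)² = 1)
m(Y, C) = (-5 + C)/(-5 + Y)
A(T) = -3 - 2/(-3 + T) (A(T) = -1 + ((1/(T - 3) + 1)*(-4))/2 = -1 + ((1/(-3 + T) + 1)*(-4))/2 = -1 + ((1 + 1/(-3 + T))*(-4))/2 = -1 + (-4 - 4/(-3 + T))/2 = -1 + (-2 - 2/(-3 + T)) = -3 - 2/(-3 + T))
A(-4)*m(10, 2*1) = ((7 - 3*(-4))/(-3 - 4))*((-5 + 2*1)/(-5 + 10)) = ((7 + 12)/(-7))*((-5 + 2)/5) = (-⅐*19)*((⅕)*(-3)) = -19/7*(-⅗) = 57/35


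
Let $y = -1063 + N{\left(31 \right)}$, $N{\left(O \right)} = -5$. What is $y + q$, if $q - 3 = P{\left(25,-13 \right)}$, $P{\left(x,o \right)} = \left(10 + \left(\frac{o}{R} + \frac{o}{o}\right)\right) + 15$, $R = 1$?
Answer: $-1052$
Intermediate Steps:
$y = -1068$ ($y = -1063 - 5 = -1068$)
$P{\left(x,o \right)} = 26 + o$ ($P{\left(x,o \right)} = \left(10 + \left(\frac{o}{1} + \frac{o}{o}\right)\right) + 15 = \left(10 + \left(o 1 + 1\right)\right) + 15 = \left(10 + \left(o + 1\right)\right) + 15 = \left(10 + \left(1 + o\right)\right) + 15 = \left(11 + o\right) + 15 = 26 + o$)
$q = 16$ ($q = 3 + \left(26 - 13\right) = 3 + 13 = 16$)
$y + q = -1068 + 16 = -1052$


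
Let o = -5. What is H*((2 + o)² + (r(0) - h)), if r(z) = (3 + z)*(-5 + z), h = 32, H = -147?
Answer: 5586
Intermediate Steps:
r(z) = (-5 + z)*(3 + z)
H*((2 + o)² + (r(0) - h)) = -147*((2 - 5)² + ((-15 + 0² - 2*0) - 1*32)) = -147*((-3)² + ((-15 + 0 + 0) - 32)) = -147*(9 + (-15 - 32)) = -147*(9 - 47) = -147*(-38) = 5586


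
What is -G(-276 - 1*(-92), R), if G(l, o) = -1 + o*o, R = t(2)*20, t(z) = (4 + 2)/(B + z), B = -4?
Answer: -3599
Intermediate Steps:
t(z) = 6/(-4 + z) (t(z) = (4 + 2)/(-4 + z) = 6/(-4 + z))
R = -60 (R = (6/(-4 + 2))*20 = (6/(-2))*20 = (6*(-½))*20 = -3*20 = -60)
G(l, o) = -1 + o²
-G(-276 - 1*(-92), R) = -(-1 + (-60)²) = -(-1 + 3600) = -1*3599 = -3599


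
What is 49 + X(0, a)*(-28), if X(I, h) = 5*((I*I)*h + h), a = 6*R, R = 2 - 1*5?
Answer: 2569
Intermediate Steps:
R = -3 (R = 2 - 5 = -3)
a = -18 (a = 6*(-3) = -18)
X(I, h) = 5*h + 5*h*I² (X(I, h) = 5*(I²*h + h) = 5*(h*I² + h) = 5*(h + h*I²) = 5*h + 5*h*I²)
49 + X(0, a)*(-28) = 49 + (5*(-18)*(1 + 0²))*(-28) = 49 + (5*(-18)*(1 + 0))*(-28) = 49 + (5*(-18)*1)*(-28) = 49 - 90*(-28) = 49 + 2520 = 2569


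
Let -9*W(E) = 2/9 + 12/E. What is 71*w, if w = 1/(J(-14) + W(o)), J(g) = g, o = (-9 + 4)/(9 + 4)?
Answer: -28755/4276 ≈ -6.7247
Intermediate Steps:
o = -5/13 ≈ -0.38462
W(E) = -2/81 - 4/(3*E) (W(E) = -(2/9 + 12/E)/9 = -2/81 - 4/(3*E))
w = -405/4276 (w = 1/(-14 + 2*(-54 - 1*(-5/13))/(81*(-5/13))) = 1/(-14 + (2/81)*(-13/5)*(-54 + 5/13)) = 1/(-14 + (2/81)*(-13/5)*(-697/13)) = 1/(-14 + 1394/405) = 1/(-4276/405) = -405/4276 ≈ -0.094715)
71*w = 71*(-405/4276) = -28755/4276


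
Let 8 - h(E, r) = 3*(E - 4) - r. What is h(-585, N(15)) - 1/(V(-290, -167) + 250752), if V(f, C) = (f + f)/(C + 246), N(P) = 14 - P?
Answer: 35140860793/19808828 ≈ 1774.0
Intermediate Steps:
V(f, C) = 2*f/(246 + C) (V(f, C) = (2*f)/(246 + C) = 2*f/(246 + C))
h(E, r) = 20 + r - 3*E (h(E, r) = 8 - (3*(E - 4) - r) = 8 - (3*(-4 + E) - r) = 8 - ((-12 + 3*E) - r) = 8 - (-12 - r + 3*E) = 8 + (12 + r - 3*E) = 20 + r - 3*E)
h(-585, N(15)) - 1/(V(-290, -167) + 250752) = (20 + (14 - 1*15) - 3*(-585)) - 1/(2*(-290)/(246 - 167) + 250752) = (20 + (14 - 15) + 1755) - 1/(2*(-290)/79 + 250752) = (20 - 1 + 1755) - 1/(2*(-290)*(1/79) + 250752) = 1774 - 1/(-580/79 + 250752) = 1774 - 1/19808828/79 = 1774 - 1*79/19808828 = 1774 - 79/19808828 = 35140860793/19808828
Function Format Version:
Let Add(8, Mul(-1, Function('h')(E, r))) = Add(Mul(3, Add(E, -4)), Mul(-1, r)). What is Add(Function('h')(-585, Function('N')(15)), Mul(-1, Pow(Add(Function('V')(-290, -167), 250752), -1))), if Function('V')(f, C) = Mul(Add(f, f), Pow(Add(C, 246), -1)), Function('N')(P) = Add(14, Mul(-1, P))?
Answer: Rational(35140860793, 19808828) ≈ 1774.0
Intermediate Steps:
Function('V')(f, C) = Mul(2, f, Pow(Add(246, C), -1)) (Function('V')(f, C) = Mul(Mul(2, f), Pow(Add(246, C), -1)) = Mul(2, f, Pow(Add(246, C), -1)))
Function('h')(E, r) = Add(20, r, Mul(-3, E)) (Function('h')(E, r) = Add(8, Mul(-1, Add(Mul(3, Add(E, -4)), Mul(-1, r)))) = Add(8, Mul(-1, Add(Mul(3, Add(-4, E)), Mul(-1, r)))) = Add(8, Mul(-1, Add(Add(-12, Mul(3, E)), Mul(-1, r)))) = Add(8, Mul(-1, Add(-12, Mul(-1, r), Mul(3, E)))) = Add(8, Add(12, r, Mul(-3, E))) = Add(20, r, Mul(-3, E)))
Add(Function('h')(-585, Function('N')(15)), Mul(-1, Pow(Add(Function('V')(-290, -167), 250752), -1))) = Add(Add(20, Add(14, Mul(-1, 15)), Mul(-3, -585)), Mul(-1, Pow(Add(Mul(2, -290, Pow(Add(246, -167), -1)), 250752), -1))) = Add(Add(20, Add(14, -15), 1755), Mul(-1, Pow(Add(Mul(2, -290, Pow(79, -1)), 250752), -1))) = Add(Add(20, -1, 1755), Mul(-1, Pow(Add(Mul(2, -290, Rational(1, 79)), 250752), -1))) = Add(1774, Mul(-1, Pow(Add(Rational(-580, 79), 250752), -1))) = Add(1774, Mul(-1, Pow(Rational(19808828, 79), -1))) = Add(1774, Mul(-1, Rational(79, 19808828))) = Add(1774, Rational(-79, 19808828)) = Rational(35140860793, 19808828)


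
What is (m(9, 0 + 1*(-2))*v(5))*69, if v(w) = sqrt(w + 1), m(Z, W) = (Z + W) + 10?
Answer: 1173*sqrt(6) ≈ 2873.3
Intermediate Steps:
m(Z, W) = 10 + W + Z (m(Z, W) = (W + Z) + 10 = 10 + W + Z)
v(w) = sqrt(1 + w)
(m(9, 0 + 1*(-2))*v(5))*69 = ((10 + (0 + 1*(-2)) + 9)*sqrt(1 + 5))*69 = ((10 + (0 - 2) + 9)*sqrt(6))*69 = ((10 - 2 + 9)*sqrt(6))*69 = (17*sqrt(6))*69 = 1173*sqrt(6)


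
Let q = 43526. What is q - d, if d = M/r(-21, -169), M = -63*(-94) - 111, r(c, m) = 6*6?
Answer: 520375/12 ≈ 43365.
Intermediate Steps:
r(c, m) = 36
M = 5811 (M = 5922 - 111 = 5811)
d = 1937/12 (d = 5811/36 = 5811*(1/36) = 1937/12 ≈ 161.42)
q - d = 43526 - 1*1937/12 = 43526 - 1937/12 = 520375/12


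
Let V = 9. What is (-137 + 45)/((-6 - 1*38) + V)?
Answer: 92/35 ≈ 2.6286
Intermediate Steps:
(-137 + 45)/((-6 - 1*38) + V) = (-137 + 45)/((-6 - 1*38) + 9) = -92/((-6 - 38) + 9) = -92/(-44 + 9) = -92/(-35) = -92*(-1/35) = 92/35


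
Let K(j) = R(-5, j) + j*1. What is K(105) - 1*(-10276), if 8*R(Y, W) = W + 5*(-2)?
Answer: 83143/8 ≈ 10393.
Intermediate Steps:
R(Y, W) = -5/4 + W/8 (R(Y, W) = (W + 5*(-2))/8 = (W - 10)/8 = (-10 + W)/8 = -5/4 + W/8)
K(j) = -5/4 + 9*j/8 (K(j) = (-5/4 + j/8) + j*1 = (-5/4 + j/8) + j = -5/4 + 9*j/8)
K(105) - 1*(-10276) = (-5/4 + (9/8)*105) - 1*(-10276) = (-5/4 + 945/8) + 10276 = 935/8 + 10276 = 83143/8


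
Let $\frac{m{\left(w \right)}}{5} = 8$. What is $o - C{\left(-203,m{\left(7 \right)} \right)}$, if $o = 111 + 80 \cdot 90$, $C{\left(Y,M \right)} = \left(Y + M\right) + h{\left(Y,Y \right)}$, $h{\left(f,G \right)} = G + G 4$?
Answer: $8489$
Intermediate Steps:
$m{\left(w \right)} = 40$ ($m{\left(w \right)} = 5 \cdot 8 = 40$)
$h{\left(f,G \right)} = 5 G$ ($h{\left(f,G \right)} = G + 4 G = 5 G$)
$C{\left(Y,M \right)} = M + 6 Y$ ($C{\left(Y,M \right)} = \left(Y + M\right) + 5 Y = \left(M + Y\right) + 5 Y = M + 6 Y$)
$o = 7311$ ($o = 111 + 7200 = 7311$)
$o - C{\left(-203,m{\left(7 \right)} \right)} = 7311 - \left(40 + 6 \left(-203\right)\right) = 7311 - \left(40 - 1218\right) = 7311 - -1178 = 7311 + 1178 = 8489$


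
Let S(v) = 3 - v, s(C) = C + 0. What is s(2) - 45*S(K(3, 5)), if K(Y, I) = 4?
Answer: 47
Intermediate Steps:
s(C) = C
s(2) - 45*S(K(3, 5)) = 2 - 45*(3 - 1*4) = 2 - 45*(3 - 4) = 2 - 45*(-1) = 2 + 45 = 47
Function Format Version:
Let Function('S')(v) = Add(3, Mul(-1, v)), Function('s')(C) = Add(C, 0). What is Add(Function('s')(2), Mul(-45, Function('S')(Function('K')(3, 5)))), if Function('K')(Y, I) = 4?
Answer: 47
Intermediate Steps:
Function('s')(C) = C
Add(Function('s')(2), Mul(-45, Function('S')(Function('K')(3, 5)))) = Add(2, Mul(-45, Add(3, Mul(-1, 4)))) = Add(2, Mul(-45, Add(3, -4))) = Add(2, Mul(-45, -1)) = Add(2, 45) = 47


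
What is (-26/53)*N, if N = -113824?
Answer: 2959424/53 ≈ 55838.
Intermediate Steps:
(-26/53)*N = -26/53*(-113824) = 2959424/53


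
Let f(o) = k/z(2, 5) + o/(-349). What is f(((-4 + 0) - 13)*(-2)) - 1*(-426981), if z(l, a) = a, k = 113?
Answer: 745121112/1745 ≈ 4.2700e+5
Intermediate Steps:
f(o) = 113/5 - o/349 (f(o) = 113/5 + o/(-349) = 113*(⅕) + o*(-1/349) = 113/5 - o/349)
f(((-4 + 0) - 13)*(-2)) - 1*(-426981) = (113/5 - ((-4 + 0) - 13)*(-2)/349) - 1*(-426981) = (113/5 - (-4 - 13)*(-2)/349) + 426981 = (113/5 - (-17)*(-2)/349) + 426981 = (113/5 - 1/349*34) + 426981 = (113/5 - 34/349) + 426981 = 39267/1745 + 426981 = 745121112/1745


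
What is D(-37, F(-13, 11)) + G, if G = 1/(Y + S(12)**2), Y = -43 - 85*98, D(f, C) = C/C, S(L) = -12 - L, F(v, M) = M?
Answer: 7796/7797 ≈ 0.99987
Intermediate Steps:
D(f, C) = 1
Y = -8373 (Y = -43 - 8330 = -8373)
G = -1/7797 (G = 1/(-8373 + (-12 - 1*12)**2) = 1/(-8373 + (-12 - 12)**2) = 1/(-8373 + (-24)**2) = 1/(-8373 + 576) = 1/(-7797) = -1/7797 ≈ -0.00012825)
D(-37, F(-13, 11)) + G = 1 - 1/7797 = 7796/7797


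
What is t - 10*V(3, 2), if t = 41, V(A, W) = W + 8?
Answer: -59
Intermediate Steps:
V(A, W) = 8 + W
t - 10*V(3, 2) = 41 - 10*(8 + 2) = 41 - 10*10 = 41 - 100 = -59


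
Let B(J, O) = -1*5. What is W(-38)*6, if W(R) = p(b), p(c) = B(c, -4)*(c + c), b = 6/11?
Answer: -360/11 ≈ -32.727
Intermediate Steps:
b = 6/11 (b = 6*(1/11) = 6/11 ≈ 0.54545)
B(J, O) = -5
p(c) = -10*c (p(c) = -5*(c + c) = -10*c)
W(R) = -60/11 (W(R) = -10*6/11 = -60/11)
W(-38)*6 = -60/11*6 = -360/11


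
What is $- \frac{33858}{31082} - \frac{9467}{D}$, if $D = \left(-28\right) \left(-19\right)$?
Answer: $- \frac{156132875}{8267812} \approx -18.884$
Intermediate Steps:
$D = 532$
$- \frac{33858}{31082} - \frac{9467}{D} = - \frac{33858}{31082} - \frac{9467}{532} = \left(-33858\right) \frac{1}{31082} - \frac{9467}{532} = - \frac{16929}{15541} - \frac{9467}{532} = - \frac{156132875}{8267812}$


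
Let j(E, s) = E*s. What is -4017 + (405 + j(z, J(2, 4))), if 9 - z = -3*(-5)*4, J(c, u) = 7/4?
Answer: -14805/4 ≈ -3701.3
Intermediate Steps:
J(c, u) = 7/4 (J(c, u) = 7*(1/4) = 7/4)
z = -51 (z = 9 - (-3*(-5))*4 = 9 - 15*4 = 9 - 1*60 = 9 - 60 = -51)
-4017 + (405 + j(z, J(2, 4))) = -4017 + (405 - 51*7/4) = -4017 + (405 - 357/4) = -4017 + 1263/4 = -14805/4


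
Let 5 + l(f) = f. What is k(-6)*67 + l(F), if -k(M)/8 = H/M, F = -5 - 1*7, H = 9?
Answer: 787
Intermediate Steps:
F = -12 (F = -5 - 7 = -12)
l(f) = -5 + f
k(M) = -72/M
k(-6)*67 + l(F) = -72/(-6)*67 + (-5 - 12) = -72*(-⅙)*67 - 17 = 12*67 - 17 = 804 - 17 = 787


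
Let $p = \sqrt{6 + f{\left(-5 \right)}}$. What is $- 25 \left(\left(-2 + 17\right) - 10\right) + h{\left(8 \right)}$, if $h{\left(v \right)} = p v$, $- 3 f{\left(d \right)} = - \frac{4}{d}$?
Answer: $-125 + \frac{8 \sqrt{1290}}{15} \approx -105.84$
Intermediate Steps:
$f{\left(d \right)} = \frac{4}{3 d}$ ($f{\left(d \right)} = - \frac{\left(-4\right) \frac{1}{d}}{3} = \frac{4}{3 d}$)
$p = \frac{\sqrt{1290}}{15}$ ($p = \sqrt{6 + \frac{4}{3 \left(-5\right)}} = \sqrt{6 + \frac{4}{3} \left(- \frac{1}{5}\right)} = \sqrt{6 - \frac{4}{15}} = \sqrt{\frac{86}{15}} = \frac{\sqrt{1290}}{15} \approx 2.3944$)
$h{\left(v \right)} = \frac{v \sqrt{1290}}{15}$ ($h{\left(v \right)} = \frac{\sqrt{1290}}{15} v = \frac{v \sqrt{1290}}{15}$)
$- 25 \left(\left(-2 + 17\right) - 10\right) + h{\left(8 \right)} = - 25 \left(\left(-2 + 17\right) - 10\right) + \frac{1}{15} \cdot 8 \sqrt{1290} = - 25 \left(15 - 10\right) + \frac{8 \sqrt{1290}}{15} = \left(-25\right) 5 + \frac{8 \sqrt{1290}}{15} = -125 + \frac{8 \sqrt{1290}}{15}$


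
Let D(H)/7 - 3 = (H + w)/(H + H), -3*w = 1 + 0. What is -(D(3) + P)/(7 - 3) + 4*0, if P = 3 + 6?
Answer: -149/18 ≈ -8.2778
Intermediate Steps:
w = -1/3 (w = -(1 + 0)/3 = -1/3*1 = -1/3 ≈ -0.33333)
P = 9
D(H) = 21 + 7*(-1/3 + H)/(2*H) (D(H) = 21 + 7*((H - 1/3)/(H + H)) = 21 + 7*((-1/3 + H)/((2*H))) = 21 + 7*((-1/3 + H)*(1/(2*H))) = 21 + 7*((-1/3 + H)/(2*H)) = 21 + 7*(-1/3 + H)/(2*H))
-(D(3) + P)/(7 - 3) + 4*0 = -((7/6)*(-1 + 21*3)/3 + 9)/(7 - 3) + 4*0 = -((7/6)*(1/3)*(-1 + 63) + 9)/4 + 0 = -((7/6)*(1/3)*62 + 9)/4 + 0 = -(217/9 + 9)/4 + 0 = -298/(9*4) + 0 = -1*149/18 + 0 = -149/18 + 0 = -149/18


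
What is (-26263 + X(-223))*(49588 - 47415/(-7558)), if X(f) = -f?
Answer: -4880332417380/3779 ≈ -1.2914e+9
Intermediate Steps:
(-26263 + X(-223))*(49588 - 47415/(-7558)) = (-26263 - 1*(-223))*(49588 - 47415/(-7558)) = (-26263 + 223)*(49588 - 47415*(-1/7558)) = -26040*(49588 + 47415/7558) = -26040*374833519/7558 = -4880332417380/3779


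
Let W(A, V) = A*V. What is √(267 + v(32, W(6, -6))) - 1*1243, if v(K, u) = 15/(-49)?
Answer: -1243 + 66*√3/7 ≈ -1226.7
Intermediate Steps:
v(K, u) = -15/49 (v(K, u) = 15*(-1/49) = -15/49)
√(267 + v(32, W(6, -6))) - 1*1243 = √(267 - 15/49) - 1*1243 = √(13068/49) - 1243 = 66*√3/7 - 1243 = -1243 + 66*√3/7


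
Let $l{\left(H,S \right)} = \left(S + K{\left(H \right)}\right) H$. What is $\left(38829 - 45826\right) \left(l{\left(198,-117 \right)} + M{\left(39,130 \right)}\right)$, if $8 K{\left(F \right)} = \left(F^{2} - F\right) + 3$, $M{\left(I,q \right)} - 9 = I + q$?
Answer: $- \frac{26378263183}{4} \approx -6.5946 \cdot 10^{9}$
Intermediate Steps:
$M{\left(I,q \right)} = 9 + I + q$ ($M{\left(I,q \right)} = 9 + \left(I + q\right) = 9 + I + q$)
$K{\left(F \right)} = \frac{3}{8} - \frac{F}{8} + \frac{F^{2}}{8}$ ($K{\left(F \right)} = \frac{\left(F^{2} - F\right) + 3}{8} = \frac{3 + F^{2} - F}{8} = \frac{3}{8} - \frac{F}{8} + \frac{F^{2}}{8}$)
$l{\left(H,S \right)} = H \left(\frac{3}{8} + S - \frac{H}{8} + \frac{H^{2}}{8}\right)$ ($l{\left(H,S \right)} = \left(S + \left(\frac{3}{8} - \frac{H}{8} + \frac{H^{2}}{8}\right)\right) H = \left(\frac{3}{8} + S - \frac{H}{8} + \frac{H^{2}}{8}\right) H = H \left(\frac{3}{8} + S - \frac{H}{8} + \frac{H^{2}}{8}\right)$)
$\left(38829 - 45826\right) \left(l{\left(198,-117 \right)} + M{\left(39,130 \right)}\right) = \left(38829 - 45826\right) \left(\frac{1}{8} \cdot 198 \left(3 + 198^{2} - 198 + 8 \left(-117\right)\right) + \left(9 + 39 + 130\right)\right) = - 6997 \left(\frac{1}{8} \cdot 198 \left(3 + 39204 - 198 - 936\right) + 178\right) = - 6997 \left(\frac{1}{8} \cdot 198 \cdot 38073 + 178\right) = - 6997 \left(\frac{3769227}{4} + 178\right) = \left(-6997\right) \frac{3769939}{4} = - \frac{26378263183}{4}$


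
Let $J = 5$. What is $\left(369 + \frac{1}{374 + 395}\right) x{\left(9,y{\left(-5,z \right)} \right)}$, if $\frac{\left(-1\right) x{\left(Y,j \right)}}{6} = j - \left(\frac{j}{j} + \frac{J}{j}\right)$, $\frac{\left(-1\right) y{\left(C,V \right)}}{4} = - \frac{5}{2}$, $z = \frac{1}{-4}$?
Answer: $- \frac{14471862}{769} \approx -18819.0$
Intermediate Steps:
$z = - \frac{1}{4} \approx -0.25$
$y{\left(C,V \right)} = 10$ ($y{\left(C,V \right)} = - 4 \left(- \frac{5}{2}\right) = - 4 \left(\left(-5\right) \frac{1}{2}\right) = \left(-4\right) \left(- \frac{5}{2}\right) = 10$)
$x{\left(Y,j \right)} = 6 - 6 j + \frac{30}{j}$ ($x{\left(Y,j \right)} = - 6 \left(j - \left(\frac{j}{j} + \frac{5}{j}\right)\right) = - 6 \left(j - \left(1 + \frac{5}{j}\right)\right) = - 6 \left(-1 + j - \frac{5}{j}\right) = 6 - 6 j + \frac{30}{j}$)
$\left(369 + \frac{1}{374 + 395}\right) x{\left(9,y{\left(-5,z \right)} \right)} = \left(369 + \frac{1}{374 + 395}\right) \left(6 - 60 + \frac{30}{10}\right) = \left(369 + \frac{1}{769}\right) \left(6 - 60 + 30 \cdot \frac{1}{10}\right) = \left(369 + \frac{1}{769}\right) \left(6 - 60 + 3\right) = \frac{283762}{769} \left(-51\right) = - \frac{14471862}{769}$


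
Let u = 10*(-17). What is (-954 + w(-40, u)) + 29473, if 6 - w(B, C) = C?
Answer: 28695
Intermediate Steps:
u = -170
w(B, C) = 6 - C
(-954 + w(-40, u)) + 29473 = (-954 + (6 - 1*(-170))) + 29473 = (-954 + (6 + 170)) + 29473 = (-954 + 176) + 29473 = -778 + 29473 = 28695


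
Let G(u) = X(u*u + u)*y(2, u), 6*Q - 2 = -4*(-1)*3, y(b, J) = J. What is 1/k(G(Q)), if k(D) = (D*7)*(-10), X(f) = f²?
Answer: -243/2401000 ≈ -0.00010121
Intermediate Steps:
Q = 7/3 (Q = ⅓ + (-4*(-1)*3)/6 = ⅓ + (4*3)/6 = ⅓ + (⅙)*12 = ⅓ + 2 = 7/3 ≈ 2.3333)
G(u) = u*(u + u²)² (G(u) = (u*u + u)²*u = (u² + u)²*u = (u + u²)²*u = u*(u + u²)²)
k(D) = -70*D (k(D) = (7*D)*(-10) = -70*D)
1/k(G(Q)) = 1/(-70*(7/3)³*(1 + 7/3)²) = 1/(-24010*(10/3)²/27) = 1/(-24010*100/(27*9)) = 1/(-70*34300/243) = 1/(-2401000/243) = -243/2401000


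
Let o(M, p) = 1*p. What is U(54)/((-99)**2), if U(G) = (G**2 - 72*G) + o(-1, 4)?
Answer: -8/81 ≈ -0.098765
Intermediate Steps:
o(M, p) = p
U(G) = 4 + G**2 - 72*G (U(G) = (G**2 - 72*G) + 4 = 4 + G**2 - 72*G)
U(54)/((-99)**2) = (4 + 54**2 - 72*54)/((-99)**2) = (4 + 2916 - 3888)/9801 = -968*1/9801 = -8/81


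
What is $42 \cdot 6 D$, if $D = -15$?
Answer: $-3780$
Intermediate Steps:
$42 \cdot 6 D = 42 \cdot 6 \left(-15\right) = 252 \left(-15\right) = -3780$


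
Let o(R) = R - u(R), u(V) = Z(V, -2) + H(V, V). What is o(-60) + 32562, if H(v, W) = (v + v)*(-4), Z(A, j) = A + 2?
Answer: 32080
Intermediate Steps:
Z(A, j) = 2 + A
H(v, W) = -8*v (H(v, W) = (2*v)*(-4) = -8*v)
u(V) = 2 - 7*V (u(V) = (2 + V) - 8*V = 2 - 7*V)
o(R) = -2 + 8*R (o(R) = R - (2 - 7*R) = R + (-2 + 7*R) = -2 + 8*R)
o(-60) + 32562 = (-2 + 8*(-60)) + 32562 = (-2 - 480) + 32562 = -482 + 32562 = 32080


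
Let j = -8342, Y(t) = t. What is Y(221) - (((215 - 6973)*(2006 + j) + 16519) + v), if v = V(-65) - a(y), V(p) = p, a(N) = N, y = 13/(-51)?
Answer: -2184580984/51 ≈ -4.2835e+7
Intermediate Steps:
y = -13/51 (y = 13*(-1/51) = -13/51 ≈ -0.25490)
v = -3302/51 (v = -65 - 1*(-13/51) = -65 + 13/51 = -3302/51 ≈ -64.745)
Y(221) - (((215 - 6973)*(2006 + j) + 16519) + v) = 221 - (((215 - 6973)*(2006 - 8342) + 16519) - 3302/51) = 221 - ((-6758*(-6336) + 16519) - 3302/51) = 221 - ((42818688 + 16519) - 3302/51) = 221 - (42835207 - 3302/51) = 221 - 1*2184592255/51 = 221 - 2184592255/51 = -2184580984/51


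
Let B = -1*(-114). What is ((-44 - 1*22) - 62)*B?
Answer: -14592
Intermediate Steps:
B = 114
((-44 - 1*22) - 62)*B = ((-44 - 1*22) - 62)*114 = ((-44 - 22) - 62)*114 = (-66 - 62)*114 = -128*114 = -14592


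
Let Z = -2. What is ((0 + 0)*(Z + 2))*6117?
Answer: 0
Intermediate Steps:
((0 + 0)*(Z + 2))*6117 = ((0 + 0)*(-2 + 2))*6117 = (0*0)*6117 = 0*6117 = 0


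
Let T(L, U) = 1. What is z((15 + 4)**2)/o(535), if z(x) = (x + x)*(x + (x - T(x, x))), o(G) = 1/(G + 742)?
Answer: 664757674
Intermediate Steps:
o(G) = 1/(742 + G)
z(x) = 2*x*(-1 + 2*x) (z(x) = (x + x)*(x + (x - 1*1)) = (2*x)*(x + (x - 1)) = (2*x)*(x + (-1 + x)) = (2*x)*(-1 + 2*x) = 2*x*(-1 + 2*x))
z((15 + 4)**2)/o(535) = (2*(15 + 4)**2*(-1 + 2*(15 + 4)**2))/(1/(742 + 535)) = (2*19**2*(-1 + 2*19**2))/(1/1277) = (2*361*(-1 + 2*361))/(1/1277) = (2*361*(-1 + 722))*1277 = (2*361*721)*1277 = 520562*1277 = 664757674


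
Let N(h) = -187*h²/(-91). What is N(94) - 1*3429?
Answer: 1340293/91 ≈ 14729.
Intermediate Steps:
N(h) = 187*h²/91 (N(h) = -187*h²*(-1/91) = 187*h²/91)
N(94) - 1*3429 = (187/91)*94² - 1*3429 = (187/91)*8836 - 3429 = 1652332/91 - 3429 = 1340293/91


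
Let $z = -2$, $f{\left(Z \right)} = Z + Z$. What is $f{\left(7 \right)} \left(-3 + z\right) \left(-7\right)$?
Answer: $490$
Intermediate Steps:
$f{\left(Z \right)} = 2 Z$
$f{\left(7 \right)} \left(-3 + z\right) \left(-7\right) = 2 \cdot 7 \left(-3 - 2\right) \left(-7\right) = 14 \left(\left(-5\right) \left(-7\right)\right) = 14 \cdot 35 = 490$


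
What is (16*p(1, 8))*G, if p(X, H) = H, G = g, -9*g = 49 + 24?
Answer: -9344/9 ≈ -1038.2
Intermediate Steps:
g = -73/9 (g = -(49 + 24)/9 = -⅑*73 = -73/9 ≈ -8.1111)
G = -73/9 ≈ -8.1111
(16*p(1, 8))*G = (16*8)*(-73/9) = 128*(-73/9) = -9344/9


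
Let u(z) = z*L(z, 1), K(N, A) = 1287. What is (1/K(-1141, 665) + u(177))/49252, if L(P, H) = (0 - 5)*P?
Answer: -14400151/4527666 ≈ -3.1805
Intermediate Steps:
L(P, H) = -5*P
u(z) = -5*z² (u(z) = z*(-5*z) = -5*z²)
(1/K(-1141, 665) + u(177))/49252 = (1/1287 - 5*177²)/49252 = (1/1287 - 5*31329)*(1/49252) = (1/1287 - 156645)*(1/49252) = -201602114/1287*1/49252 = -14400151/4527666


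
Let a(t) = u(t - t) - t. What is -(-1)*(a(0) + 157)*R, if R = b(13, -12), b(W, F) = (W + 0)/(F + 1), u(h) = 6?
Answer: -2119/11 ≈ -192.64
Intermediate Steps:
b(W, F) = W/(1 + F)
R = -13/11 (R = 13/(1 - 12) = 13/(-11) = 13*(-1/11) = -13/11 ≈ -1.1818)
a(t) = 6 - t
-(-1)*(a(0) + 157)*R = -(-1)*((6 - 1*0) + 157)*(-13/11) = -(-1)*((6 + 0) + 157)*(-13/11) = -(-1)*(6 + 157)*(-13/11) = -(-1)*163*(-13/11) = -(-1)*(-2119)/11 = -1*2119/11 = -2119/11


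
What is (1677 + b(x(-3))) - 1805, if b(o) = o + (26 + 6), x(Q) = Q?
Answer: -99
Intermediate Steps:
b(o) = 32 + o (b(o) = o + 32 = 32 + o)
(1677 + b(x(-3))) - 1805 = (1677 + (32 - 3)) - 1805 = (1677 + 29) - 1805 = 1706 - 1805 = -99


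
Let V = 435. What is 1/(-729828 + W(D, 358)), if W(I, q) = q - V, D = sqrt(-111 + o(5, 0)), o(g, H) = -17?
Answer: -1/729905 ≈ -1.3700e-6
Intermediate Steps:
D = 8*I*sqrt(2) (D = sqrt(-111 - 17) = sqrt(-128) = 8*I*sqrt(2) ≈ 11.314*I)
W(I, q) = -435 + q (W(I, q) = q - 1*435 = q - 435 = -435 + q)
1/(-729828 + W(D, 358)) = 1/(-729828 + (-435 + 358)) = 1/(-729828 - 77) = 1/(-729905) = -1/729905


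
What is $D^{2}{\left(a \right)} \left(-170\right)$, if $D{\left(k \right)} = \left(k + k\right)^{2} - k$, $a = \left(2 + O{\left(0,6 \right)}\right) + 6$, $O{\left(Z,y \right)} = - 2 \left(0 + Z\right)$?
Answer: $-10455680$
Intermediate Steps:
$O{\left(Z,y \right)} = - 2 Z$
$a = 8$ ($a = \left(2 - 0\right) + 6 = \left(2 + 0\right) + 6 = 2 + 6 = 8$)
$D{\left(k \right)} = - k + 4 k^{2}$ ($D{\left(k \right)} = \left(2 k\right)^{2} - k = 4 k^{2} - k = - k + 4 k^{2}$)
$D^{2}{\left(a \right)} \left(-170\right) = \left(8 \left(-1 + 4 \cdot 8\right)\right)^{2} \left(-170\right) = \left(8 \left(-1 + 32\right)\right)^{2} \left(-170\right) = \left(8 \cdot 31\right)^{2} \left(-170\right) = 248^{2} \left(-170\right) = 61504 \left(-170\right) = -10455680$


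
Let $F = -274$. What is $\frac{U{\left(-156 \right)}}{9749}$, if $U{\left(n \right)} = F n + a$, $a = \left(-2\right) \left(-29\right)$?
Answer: $\frac{42802}{9749} \approx 4.3904$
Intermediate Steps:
$a = 58$
$U{\left(n \right)} = 58 - 274 n$ ($U{\left(n \right)} = - 274 n + 58 = 58 - 274 n$)
$\frac{U{\left(-156 \right)}}{9749} = \frac{58 - -42744}{9749} = \left(58 + 42744\right) \frac{1}{9749} = 42802 \cdot \frac{1}{9749} = \frac{42802}{9749}$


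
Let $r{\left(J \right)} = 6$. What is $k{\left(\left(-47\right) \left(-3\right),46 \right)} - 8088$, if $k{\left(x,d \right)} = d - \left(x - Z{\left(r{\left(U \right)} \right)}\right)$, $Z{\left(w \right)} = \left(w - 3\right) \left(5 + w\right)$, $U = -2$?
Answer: $-8150$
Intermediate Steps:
$Z{\left(w \right)} = \left(-3 + w\right) \left(5 + w\right)$
$k{\left(x,d \right)} = 33 + d - x$ ($k{\left(x,d \right)} = d - \left(-33 + x\right) = 33 + d - x$)
$k{\left(\left(-47\right) \left(-3\right),46 \right)} - 8088 = \left(33 + 46 - \left(-47\right) \left(-3\right)\right) - 8088 = \left(33 + 46 - 141\right) - 8088 = -62 - 8088 = -8150$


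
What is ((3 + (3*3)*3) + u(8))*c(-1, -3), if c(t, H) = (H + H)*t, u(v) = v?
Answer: 228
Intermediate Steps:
c(t, H) = 2*H*t (c(t, H) = (2*H)*t = 2*H*t)
((3 + (3*3)*3) + u(8))*c(-1, -3) = ((3 + (3*3)*3) + 8)*(2*(-3)*(-1)) = ((3 + 9*3) + 8)*6 = ((3 + 27) + 8)*6 = (30 + 8)*6 = 38*6 = 228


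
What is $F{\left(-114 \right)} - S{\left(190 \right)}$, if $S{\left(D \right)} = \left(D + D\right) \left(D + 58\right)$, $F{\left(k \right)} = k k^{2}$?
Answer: $-1575784$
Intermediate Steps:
$F{\left(k \right)} = k^{3}$
$S{\left(D \right)} = 2 D \left(58 + D\right)$
$F{\left(-114 \right)} - S{\left(190 \right)} = \left(-114\right)^{3} - 2 \cdot 190 \left(58 + 190\right) = -1481544 - 2 \cdot 190 \cdot 248 = -1481544 - 94240 = -1575784$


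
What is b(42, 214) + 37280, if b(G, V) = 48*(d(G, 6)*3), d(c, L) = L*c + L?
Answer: 74432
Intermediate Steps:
d(c, L) = L + L*c
b(G, V) = 864 + 864*G (b(G, V) = 48*((6*(1 + G))*3) = 48*((6 + 6*G)*3) = 48*(18 + 18*G) = 864 + 864*G)
b(42, 214) + 37280 = (864 + 864*42) + 37280 = (864 + 36288) + 37280 = 37152 + 37280 = 74432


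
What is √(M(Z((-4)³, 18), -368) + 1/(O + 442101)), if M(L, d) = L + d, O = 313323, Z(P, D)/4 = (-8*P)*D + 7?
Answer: 19*√400949980622/62952 ≈ 191.11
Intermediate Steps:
Z(P, D) = 28 - 32*D*P (Z(P, D) = 4*((-8*P)*D + 7) = 4*(-8*D*P + 7) = 4*(7 - 8*D*P) = 28 - 32*D*P)
√(M(Z((-4)³, 18), -368) + 1/(O + 442101)) = √(((28 - 32*18*(-4)³) - 368) + 1/(313323 + 442101)) = √(((28 - 32*18*(-64)) - 368) + 1/755424) = √(((28 + 36864) - 368) + 1/755424) = √((36892 - 368) + 1/755424) = √(36524 + 1/755424) = √(27591106177/755424) = 19*√400949980622/62952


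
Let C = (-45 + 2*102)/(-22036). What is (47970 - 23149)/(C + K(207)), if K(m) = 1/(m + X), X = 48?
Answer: -139473666780/18509 ≈ -7.5354e+6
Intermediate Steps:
C = -159/22036 (C = (-45 + 204)*(-1/22036) = 159*(-1/22036) = -159/22036 ≈ -0.0072155)
K(m) = 1/(48 + m) (K(m) = 1/(m + 48) = 1/(48 + m))
(47970 - 23149)/(C + K(207)) = (47970 - 23149)/(-159/22036 + 1/(48 + 207)) = 24821/(-159/22036 + 1/255) = 24821/(-18509/5619180) = 24821*(-5619180/18509) = -139473666780/18509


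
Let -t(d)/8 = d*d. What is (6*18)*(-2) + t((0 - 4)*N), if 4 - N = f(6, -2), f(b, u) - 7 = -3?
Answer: -216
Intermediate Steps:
f(b, u) = 4 (f(b, u) = 7 - 3 = 4)
N = 0 (N = 4 - 1*4 = 4 - 4 = 0)
t(d) = -8*d**2 (t(d) = -8*d*d = -8*d**2)
(6*18)*(-2) + t((0 - 4)*N) = (6*18)*(-2) - 8*((0 - 4)*0)**2 = 108*(-2) - 8*(-4*0)**2 = -216 - 8*0**2 = -216 - 8*0 = -216 + 0 = -216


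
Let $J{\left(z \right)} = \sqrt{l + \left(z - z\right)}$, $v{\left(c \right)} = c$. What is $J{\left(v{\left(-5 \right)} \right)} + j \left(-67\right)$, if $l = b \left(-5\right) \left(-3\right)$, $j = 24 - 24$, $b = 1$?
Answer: $\sqrt{15} \approx 3.873$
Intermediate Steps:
$j = 0$
$l = 15$ ($l = 1 \left(-5\right) \left(-3\right) = \left(-5\right) \left(-3\right) = 15$)
$J{\left(z \right)} = \sqrt{15}$ ($J{\left(z \right)} = \sqrt{15 + \left(z - z\right)} = \sqrt{15 + 0} = \sqrt{15}$)
$J{\left(v{\left(-5 \right)} \right)} + j \left(-67\right) = \sqrt{15} + 0 \left(-67\right) = \sqrt{15} + 0 = \sqrt{15}$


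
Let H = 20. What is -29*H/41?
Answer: -580/41 ≈ -14.146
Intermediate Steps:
-29*H/41 = -29*20/41 = -580*1/41 = -580/41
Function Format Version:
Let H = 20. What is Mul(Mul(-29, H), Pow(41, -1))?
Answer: Rational(-580, 41) ≈ -14.146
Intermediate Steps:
Mul(Mul(-29, H), Pow(41, -1)) = Mul(Mul(-29, 20), Pow(41, -1)) = Mul(-580, Rational(1, 41)) = Rational(-580, 41)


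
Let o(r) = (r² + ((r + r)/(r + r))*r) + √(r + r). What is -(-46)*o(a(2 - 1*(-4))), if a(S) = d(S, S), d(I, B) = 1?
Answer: 92 + 46*√2 ≈ 157.05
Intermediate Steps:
a(S) = 1
o(r) = r + r² + √2*√r (o(r) = (r² + ((2*r)/((2*r)))*r) + √(2*r) = (r² + ((2*r)*(1/(2*r)))*r) + √2*√r = (r² + 1*r) + √2*√r = (r² + r) + √2*√r = (r + r²) + √2*√r = r + r² + √2*√r)
-(-46)*o(a(2 - 1*(-4))) = -(-46)*(1 + 1² + √2*√1) = -(-46)*(1 + 1 + √2*1) = -(-46)*(1 + 1 + √2) = -(-46)*(2 + √2) = -46*(-2 - √2) = 92 + 46*√2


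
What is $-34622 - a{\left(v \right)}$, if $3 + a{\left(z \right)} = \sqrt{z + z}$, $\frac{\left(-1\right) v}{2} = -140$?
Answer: $-34619 - 4 \sqrt{35} \approx -34643.0$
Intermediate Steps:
$v = 280$ ($v = \left(-2\right) \left(-140\right) = 280$)
$a{\left(z \right)} = -3 + \sqrt{2} \sqrt{z}$ ($a{\left(z \right)} = -3 + \sqrt{z + z} = -3 + \sqrt{2 z} = -3 + \sqrt{2} \sqrt{z}$)
$-34622 - a{\left(v \right)} = -34622 - \left(-3 + \sqrt{2} \sqrt{280}\right) = -34622 - \left(-3 + \sqrt{2} \cdot 2 \sqrt{70}\right) = -34622 - \left(-3 + 4 \sqrt{35}\right) = -34622 + \left(3 - 4 \sqrt{35}\right) = -34619 - 4 \sqrt{35}$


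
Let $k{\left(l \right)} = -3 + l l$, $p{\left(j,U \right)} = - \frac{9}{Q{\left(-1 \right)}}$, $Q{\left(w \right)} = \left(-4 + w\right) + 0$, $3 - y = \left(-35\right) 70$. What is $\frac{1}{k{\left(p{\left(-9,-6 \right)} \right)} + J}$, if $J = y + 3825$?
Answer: $\frac{25}{156956} \approx 0.00015928$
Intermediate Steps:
$y = 2453$ ($y = 3 - \left(-35\right) 70 = 3 - -2450 = 3 + 2450 = 2453$)
$Q{\left(w \right)} = -4 + w$
$p{\left(j,U \right)} = \frac{9}{5}$ ($p{\left(j,U \right)} = - \frac{9}{-4 - 1} = - \frac{9}{-5} = \left(-9\right) \left(- \frac{1}{5}\right) = \frac{9}{5}$)
$J = 6278$ ($J = 2453 + 3825 = 6278$)
$k{\left(l \right)} = -3 + l^{2}$
$\frac{1}{k{\left(p{\left(-9,-6 \right)} \right)} + J} = \frac{1}{\left(-3 + \left(\frac{9}{5}\right)^{2}\right) + 6278} = \frac{1}{\left(-3 + \frac{81}{25}\right) + 6278} = \frac{1}{\frac{6}{25} + 6278} = \frac{1}{\frac{156956}{25}} = \frac{25}{156956}$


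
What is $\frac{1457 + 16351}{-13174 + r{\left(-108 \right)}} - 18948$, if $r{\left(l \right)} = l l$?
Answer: $- \frac{14314644}{755} \approx -18960.0$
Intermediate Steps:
$r{\left(l \right)} = l^{2}$
$\frac{1457 + 16351}{-13174 + r{\left(-108 \right)}} - 18948 = \frac{1457 + 16351}{-13174 + \left(-108\right)^{2}} - 18948 = \frac{17808}{-13174 + 11664} - 18948 = \frac{17808}{-1510} - 18948 = 17808 \left(- \frac{1}{1510}\right) - 18948 = - \frac{8904}{755} - 18948 = - \frac{14314644}{755}$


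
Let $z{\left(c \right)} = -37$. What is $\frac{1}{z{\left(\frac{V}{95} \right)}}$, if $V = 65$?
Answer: $- \frac{1}{37} \approx -0.027027$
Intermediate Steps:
$\frac{1}{z{\left(\frac{V}{95} \right)}} = \frac{1}{-37} = - \frac{1}{37}$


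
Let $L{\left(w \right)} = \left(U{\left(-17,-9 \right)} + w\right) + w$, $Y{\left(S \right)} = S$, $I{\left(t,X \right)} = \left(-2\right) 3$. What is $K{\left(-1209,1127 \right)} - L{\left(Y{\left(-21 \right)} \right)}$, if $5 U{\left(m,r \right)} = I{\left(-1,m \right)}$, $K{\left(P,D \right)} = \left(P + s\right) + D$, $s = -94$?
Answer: $- \frac{664}{5} \approx -132.8$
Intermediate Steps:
$K{\left(P,D \right)} = -94 + D + P$ ($K{\left(P,D \right)} = \left(P - 94\right) + D = \left(-94 + P\right) + D = -94 + D + P$)
$I{\left(t,X \right)} = -6$
$U{\left(m,r \right)} = - \frac{6}{5}$ ($U{\left(m,r \right)} = \frac{1}{5} \left(-6\right) = - \frac{6}{5}$)
$L{\left(w \right)} = - \frac{6}{5} + 2 w$ ($L{\left(w \right)} = \left(- \frac{6}{5} + w\right) + w = - \frac{6}{5} + 2 w$)
$K{\left(-1209,1127 \right)} - L{\left(Y{\left(-21 \right)} \right)} = \left(-94 + 1127 - 1209\right) - \left(- \frac{6}{5} + 2 \left(-21\right)\right) = -176 - \left(- \frac{6}{5} - 42\right) = -176 - - \frac{216}{5} = -176 + \frac{216}{5} = - \frac{664}{5}$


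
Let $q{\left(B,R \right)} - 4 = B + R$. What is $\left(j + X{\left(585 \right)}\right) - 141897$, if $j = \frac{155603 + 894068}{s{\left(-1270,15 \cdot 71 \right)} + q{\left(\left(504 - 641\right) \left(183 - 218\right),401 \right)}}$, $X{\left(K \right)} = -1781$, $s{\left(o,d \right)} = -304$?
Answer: $- \frac{702397817}{4896} \approx -1.4346 \cdot 10^{5}$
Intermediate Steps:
$q{\left(B,R \right)} = 4 + B + R$ ($q{\left(B,R \right)} = 4 + \left(B + R\right) = 4 + B + R$)
$j = \frac{1049671}{4896}$ ($j = \frac{155603 + 894068}{-304 + \left(4 + \left(504 - 641\right) \left(183 - 218\right) + 401\right)} = \frac{1049671}{-304 + \left(4 - -4795 + 401\right)} = \frac{1049671}{-304 + \left(4 + 4795 + 401\right)} = \frac{1049671}{-304 + 5200} = \frac{1049671}{4896} \approx 214.39$)
$\left(j + X{\left(585 \right)}\right) - 141897 = \left(\frac{1049671}{4896} - 1781\right) - 141897 = - \frac{7670105}{4896} - 141897 = - \frac{702397817}{4896}$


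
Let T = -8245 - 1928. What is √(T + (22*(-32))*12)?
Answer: 3*I*√2069 ≈ 136.46*I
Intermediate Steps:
T = -10173
√(T + (22*(-32))*12) = √(-10173 + (22*(-32))*12) = √(-10173 - 704*12) = √(-10173 - 8448) = √(-18621) = 3*I*√2069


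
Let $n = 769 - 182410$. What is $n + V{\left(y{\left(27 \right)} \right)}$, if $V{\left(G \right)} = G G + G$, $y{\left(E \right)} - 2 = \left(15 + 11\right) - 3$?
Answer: $-180991$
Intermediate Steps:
$y{\left(E \right)} = 25$ ($y{\left(E \right)} = 2 + \left(\left(15 + 11\right) - 3\right) = 2 + \left(26 - 3\right) = 2 + 23 = 25$)
$n = -181641$ ($n = 769 - 182410 = -181641$)
$V{\left(G \right)} = G + G^{2}$ ($V{\left(G \right)} = G^{2} + G = G + G^{2}$)
$n + V{\left(y{\left(27 \right)} \right)} = -181641 + 25 \left(1 + 25\right) = -181641 + 25 \cdot 26 = -181641 + 650 = -180991$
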